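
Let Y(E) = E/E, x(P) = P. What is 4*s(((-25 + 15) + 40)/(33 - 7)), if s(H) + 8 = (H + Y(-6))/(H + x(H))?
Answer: -424/15 ≈ -28.267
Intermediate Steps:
Y(E) = 1
s(H) = -8 + (1 + H)/(2*H) (s(H) = -8 + (H + 1)/(H + H) = -8 + (1 + H)/((2*H)) = -8 + (1 + H)*(1/(2*H)) = -8 + (1 + H)/(2*H))
4*s(((-25 + 15) + 40)/(33 - 7)) = 4*((1 - 15*((-25 + 15) + 40)/(33 - 7))/(2*((((-25 + 15) + 40)/(33 - 7))))) = 4*((1 - 15*(-10 + 40)/26)/(2*(((-10 + 40)/26)))) = 4*((1 - 450/26)/(2*((30*(1/26))))) = 4*((1 - 15*15/13)/(2*(15/13))) = 4*((1/2)*(13/15)*(1 - 225/13)) = 4*((1/2)*(13/15)*(-212/13)) = 4*(-106/15) = -424/15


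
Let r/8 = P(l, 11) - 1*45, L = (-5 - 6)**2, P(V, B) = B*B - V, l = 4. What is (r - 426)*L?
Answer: 18150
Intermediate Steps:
P(V, B) = B**2 - V
L = 121 (L = (-11)**2 = 121)
r = 576 (r = 8*((11**2 - 1*4) - 1*45) = 8*((121 - 4) - 45) = 8*(117 - 45) = 8*72 = 576)
(r - 426)*L = (576 - 426)*121 = 150*121 = 18150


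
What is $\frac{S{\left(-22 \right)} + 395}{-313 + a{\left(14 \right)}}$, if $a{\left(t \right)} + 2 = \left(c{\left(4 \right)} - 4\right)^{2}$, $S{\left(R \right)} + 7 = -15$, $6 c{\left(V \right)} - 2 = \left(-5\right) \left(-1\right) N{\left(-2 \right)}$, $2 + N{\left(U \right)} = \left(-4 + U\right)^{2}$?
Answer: $\frac{3357}{2641} \approx 1.2711$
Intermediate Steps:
$N{\left(U \right)} = -2 + \left(-4 + U\right)^{2}$
$c{\left(V \right)} = \frac{86}{3}$ ($c{\left(V \right)} = \frac{1}{3} + \frac{\left(-5\right) \left(-1\right) \left(-2 + \left(-4 - 2\right)^{2}\right)}{6} = \frac{1}{3} + \frac{5 \left(-2 + \left(-6\right)^{2}\right)}{6} = \frac{1}{3} + \frac{5 \left(-2 + 36\right)}{6} = \frac{1}{3} + \frac{5 \cdot 34}{6} = \frac{1}{3} + \frac{1}{6} \cdot 170 = \frac{1}{3} + \frac{85}{3} = \frac{86}{3}$)
$S{\left(R \right)} = -22$ ($S{\left(R \right)} = -7 - 15 = -22$)
$a{\left(t \right)} = \frac{5458}{9}$ ($a{\left(t \right)} = -2 + \left(\frac{86}{3} - 4\right)^{2} = -2 + \left(\frac{74}{3}\right)^{2} = -2 + \frac{5476}{9} = \frac{5458}{9}$)
$\frac{S{\left(-22 \right)} + 395}{-313 + a{\left(14 \right)}} = \frac{-22 + 395}{-313 + \frac{5458}{9}} = \frac{373}{\frac{2641}{9}} = 373 \cdot \frac{9}{2641} = \frac{3357}{2641}$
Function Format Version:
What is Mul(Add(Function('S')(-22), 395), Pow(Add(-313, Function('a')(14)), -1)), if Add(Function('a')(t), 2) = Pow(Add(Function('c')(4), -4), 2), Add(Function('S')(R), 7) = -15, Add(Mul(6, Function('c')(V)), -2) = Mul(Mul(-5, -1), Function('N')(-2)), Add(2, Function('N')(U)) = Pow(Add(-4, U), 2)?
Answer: Rational(3357, 2641) ≈ 1.2711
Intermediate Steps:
Function('N')(U) = Add(-2, Pow(Add(-4, U), 2))
Function('c')(V) = Rational(86, 3) (Function('c')(V) = Add(Rational(1, 3), Mul(Rational(1, 6), Mul(Mul(-5, -1), Add(-2, Pow(Add(-4, -2), 2))))) = Add(Rational(1, 3), Mul(Rational(1, 6), Mul(5, Add(-2, Pow(-6, 2))))) = Add(Rational(1, 3), Mul(Rational(1, 6), Mul(5, Add(-2, 36)))) = Add(Rational(1, 3), Mul(Rational(1, 6), Mul(5, 34))) = Add(Rational(1, 3), Mul(Rational(1, 6), 170)) = Add(Rational(1, 3), Rational(85, 3)) = Rational(86, 3))
Function('S')(R) = -22 (Function('S')(R) = Add(-7, -15) = -22)
Function('a')(t) = Rational(5458, 9) (Function('a')(t) = Add(-2, Pow(Add(Rational(86, 3), -4), 2)) = Add(-2, Pow(Rational(74, 3), 2)) = Add(-2, Rational(5476, 9)) = Rational(5458, 9))
Mul(Add(Function('S')(-22), 395), Pow(Add(-313, Function('a')(14)), -1)) = Mul(Add(-22, 395), Pow(Add(-313, Rational(5458, 9)), -1)) = Mul(373, Pow(Rational(2641, 9), -1)) = Mul(373, Rational(9, 2641)) = Rational(3357, 2641)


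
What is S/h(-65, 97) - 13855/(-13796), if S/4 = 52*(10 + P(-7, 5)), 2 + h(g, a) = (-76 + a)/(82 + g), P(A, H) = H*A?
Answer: 93826655/13796 ≈ 6801.0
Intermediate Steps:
P(A, H) = A*H
h(g, a) = -2 + (-76 + a)/(82 + g)
S = -5200 (S = 4*(52*(10 - 7*5)) = 4*(52*(10 - 35)) = 4*(52*(-25)) = 4*(-1300) = -5200)
S/h(-65, 97) - 13855/(-13796) = -5200*(82 - 65)/(-240 + 97 - 2*(-65)) - 13855/(-13796) = -5200*17/(-240 + 97 + 130) - 13855*(-1/13796) = -5200/((1/17)*(-13)) + 13855/13796 = -5200/(-13/17) + 13855/13796 = -5200*(-17/13) + 13855/13796 = 6800 + 13855/13796 = 93826655/13796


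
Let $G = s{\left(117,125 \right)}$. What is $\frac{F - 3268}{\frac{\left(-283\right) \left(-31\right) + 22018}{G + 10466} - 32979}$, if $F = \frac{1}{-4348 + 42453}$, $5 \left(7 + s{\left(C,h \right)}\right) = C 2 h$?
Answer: $\frac{2030913109951}{20493772850600} \approx 0.099099$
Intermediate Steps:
$s{\left(C,h \right)} = -7 + \frac{2 C h}{5}$ ($s{\left(C,h \right)} = -7 + \frac{C 2 h}{5} = -7 + \frac{2 C h}{5}$)
$G = 5843$ ($G = -7 + \frac{2}{5} \cdot 117 \cdot 125 = -7 + 5850 = 5843$)
$F = \frac{1}{38105} \approx 2.6243 \cdot 10^{-5}$
$\frac{F - 3268}{\frac{\left(-283\right) \left(-31\right) + 22018}{G + 10466} - 32979} = \frac{\frac{1}{38105} - 3268}{\frac{\left(-283\right) \left(-31\right) + 22018}{5843 + 10466} - 32979} = - \frac{124527139}{38105 \left(\frac{8773 + 22018}{16309} - 32979\right)} = - \frac{124527139}{38105 \left(30791 \cdot \frac{1}{16309} - 32979\right)} = - \frac{124527139}{38105 \left(\frac{30791}{16309} - 32979\right)} = - \frac{124527139}{38105 \left(- \frac{537823720}{16309}\right)} = \left(- \frac{124527139}{38105}\right) \left(- \frac{16309}{537823720}\right) = \frac{2030913109951}{20493772850600}$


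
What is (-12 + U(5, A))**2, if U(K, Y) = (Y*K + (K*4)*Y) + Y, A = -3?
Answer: 8100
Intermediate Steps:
U(K, Y) = Y + 5*K*Y (U(K, Y) = (K*Y + (4*K)*Y) + Y = (K*Y + 4*K*Y) + Y = 5*K*Y + Y = Y + 5*K*Y)
(-12 + U(5, A))**2 = (-12 - 3*(1 + 5*5))**2 = (-12 - 3*(1 + 25))**2 = (-12 - 3*26)**2 = (-12 - 78)**2 = (-90)**2 = 8100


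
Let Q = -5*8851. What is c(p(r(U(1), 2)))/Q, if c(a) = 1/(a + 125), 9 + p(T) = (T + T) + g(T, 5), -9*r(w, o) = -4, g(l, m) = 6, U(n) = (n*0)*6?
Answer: -9/48946030 ≈ -1.8388e-7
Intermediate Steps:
U(n) = 0 (U(n) = 0*6 = 0)
r(w, o) = 4/9 (r(w, o) = -⅑*(-4) = 4/9)
p(T) = -3 + 2*T (p(T) = -9 + ((T + T) + 6) = -9 + (2*T + 6) = -9 + (6 + 2*T) = -3 + 2*T)
c(a) = 1/(125 + a)
Q = -44255
c(p(r(U(1), 2)))/Q = 1/((125 + (-3 + 2*(4/9)))*(-44255)) = -1/44255/(125 + (-3 + 8/9)) = -1/44255/(125 - 19/9) = -1/44255/(1106/9) = (9/1106)*(-1/44255) = -9/48946030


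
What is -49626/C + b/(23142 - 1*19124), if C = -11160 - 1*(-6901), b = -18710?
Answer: 59855689/8556331 ≈ 6.9955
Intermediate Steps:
C = -4259 (C = -11160 + 6901 = -4259)
-49626/C + b/(23142 - 1*19124) = -49626/(-4259) - 18710/(23142 - 1*19124) = -49626*(-1/4259) - 18710/(23142 - 19124) = 49626/4259 - 18710/4018 = 49626/4259 - 18710*1/4018 = 49626/4259 - 9355/2009 = 59855689/8556331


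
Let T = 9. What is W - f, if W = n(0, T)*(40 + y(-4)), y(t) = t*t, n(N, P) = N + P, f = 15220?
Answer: -14716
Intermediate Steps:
y(t) = t²
W = 504 (W = (0 + 9)*(40 + (-4)²) = 9*(40 + 16) = 9*56 = 504)
W - f = 504 - 1*15220 = 504 - 15220 = -14716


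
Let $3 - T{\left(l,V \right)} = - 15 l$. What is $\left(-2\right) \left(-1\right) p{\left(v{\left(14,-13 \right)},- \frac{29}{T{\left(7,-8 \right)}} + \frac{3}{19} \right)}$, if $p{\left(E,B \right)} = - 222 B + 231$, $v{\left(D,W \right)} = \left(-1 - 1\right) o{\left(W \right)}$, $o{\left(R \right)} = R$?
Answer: $\frac{87401}{171} \approx 511.12$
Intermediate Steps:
$T{\left(l,V \right)} = 3 + 15 l$ ($T{\left(l,V \right)} = 3 - - 15 l = 3 + 15 l$)
$v{\left(D,W \right)} = - 2 W$ ($v{\left(D,W \right)} = \left(-1 - 1\right) W = - 2 W$)
$p{\left(E,B \right)} = 231 - 222 B$
$\left(-2\right) \left(-1\right) p{\left(v{\left(14,-13 \right)},- \frac{29}{T{\left(7,-8 \right)}} + \frac{3}{19} \right)} = \left(-2\right) \left(-1\right) \left(231 - 222 \left(- \frac{29}{3 + 15 \cdot 7} + \frac{3}{19}\right)\right) = 2 \left(231 - 222 \left(- \frac{29}{3 + 105} + 3 \cdot \frac{1}{19}\right)\right) = 2 \left(231 - 222 \left(- \frac{29}{108} + \frac{3}{19}\right)\right) = 2 \left(231 - - \frac{8399}{342}\right) = 2 \left(231 + \frac{8399}{342}\right) = 2 \cdot \frac{87401}{342} = \frac{87401}{171}$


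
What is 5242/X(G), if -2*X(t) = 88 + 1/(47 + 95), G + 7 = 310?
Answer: -1488728/12497 ≈ -119.13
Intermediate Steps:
G = 303 (G = -7 + 310 = 303)
X(t) = -12497/284 (X(t) = -(88 + 1/(47 + 95))/2 = -(88 + 1/142)/2 = -½*12497/142 = -12497/284)
5242/X(G) = 5242/(-12497/284) = 5242*(-284/12497) = -1488728/12497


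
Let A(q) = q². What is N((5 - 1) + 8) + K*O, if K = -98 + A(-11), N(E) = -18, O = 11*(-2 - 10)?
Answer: -3054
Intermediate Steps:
O = -132 (O = 11*(-12) = -132)
K = 23 (K = -98 + (-11)² = -98 + 121 = 23)
N((5 - 1) + 8) + K*O = -18 + 23*(-132) = -18 - 3036 = -3054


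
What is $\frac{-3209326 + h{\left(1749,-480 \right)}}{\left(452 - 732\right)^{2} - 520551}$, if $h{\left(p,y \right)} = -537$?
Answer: $\frac{3209863}{442151} \approx 7.2597$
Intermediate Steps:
$\frac{-3209326 + h{\left(1749,-480 \right)}}{\left(452 - 732\right)^{2} - 520551} = \frac{-3209326 - 537}{\left(452 - 732\right)^{2} - 520551} = - \frac{3209863}{\left(-280\right)^{2} - 520551} = - \frac{3209863}{78400 - 520551} = - \frac{3209863}{-442151} = \left(-3209863\right) \left(- \frac{1}{442151}\right) = \frac{3209863}{442151}$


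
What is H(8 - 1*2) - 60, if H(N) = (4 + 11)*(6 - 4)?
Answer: -30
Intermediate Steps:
H(N) = 30 (H(N) = 15*2 = 30)
H(8 - 1*2) - 60 = 30 - 60 = -30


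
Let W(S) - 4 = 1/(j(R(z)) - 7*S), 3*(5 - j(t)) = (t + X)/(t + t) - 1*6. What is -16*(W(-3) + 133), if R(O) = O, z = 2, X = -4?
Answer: -370544/169 ≈ -2192.6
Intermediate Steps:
j(t) = 7 - (-4 + t)/(6*t) (j(t) = 5 - ((t - 4)/(t + t) - 1*6)/3 = 5 - ((-4 + t)/((2*t)) - 6)/3 = 5 - ((-4 + t)*(1/(2*t)) - 6)/3 = 5 - ((-4 + t)/(2*t) - 6)/3 = 5 - (-6 + (-4 + t)/(2*t))/3 = 5 + (2 - (-4 + t)/(6*t)) = 7 - (-4 + t)/(6*t))
W(S) = 4 + 1/(43/6 - 7*S) (W(S) = 4 + 1/((⅙)*(4 + 41*2)/2 - 7*S) = 4 + 1/((⅙)*(½)*(4 + 82) - 7*S) = 4 + 1/((⅙)*(½)*86 - 7*S) = 4 + 1/(43/6 - 7*S))
-16*(W(-3) + 133) = -16*(2*(-89 + 84*(-3))/(-43 + 42*(-3)) + 133) = -16*(2*(-89 - 252)/(-43 - 126) + 133) = -16*(2*(-341)/(-169) + 133) = -16*(2*(-1/169)*(-341) + 133) = -16*(682/169 + 133) = -16*23159/169 = -370544/169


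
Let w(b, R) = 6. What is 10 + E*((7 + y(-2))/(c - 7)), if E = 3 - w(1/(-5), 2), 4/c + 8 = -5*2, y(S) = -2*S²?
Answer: 623/65 ≈ 9.5846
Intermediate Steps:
c = -2/9 (c = 4/(-8 - 5*2) = 4/(-8 - 10) = 4/(-18) = 4*(-1/18) = -2/9 ≈ -0.22222)
E = -3 (E = 3 - 1*6 = 3 - 6 = -3)
10 + E*((7 + y(-2))/(c - 7)) = 10 - 3*(7 - 2*(-2)²)/(-2/9 - 7) = 10 - 3*(7 - 2*4)/(-65/9) = 10 - 3*(7 - 8)*(-9)/65 = 10 - (-3)*(-9)/65 = 10 - 3*9/65 = 10 - 27/65 = 623/65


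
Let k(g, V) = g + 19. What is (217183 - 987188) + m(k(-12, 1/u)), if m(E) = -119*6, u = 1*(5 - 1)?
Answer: -770719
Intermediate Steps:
u = 4 (u = 1*4 = 4)
k(g, V) = 19 + g
m(E) = -714
(217183 - 987188) + m(k(-12, 1/u)) = (217183 - 987188) - 714 = -770005 - 714 = -770719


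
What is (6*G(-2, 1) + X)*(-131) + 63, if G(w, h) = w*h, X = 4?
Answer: 1111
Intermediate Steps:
G(w, h) = h*w
(6*G(-2, 1) + X)*(-131) + 63 = (6*(1*(-2)) + 4)*(-131) + 63 = (6*(-2) + 4)*(-131) + 63 = (-12 + 4)*(-131) + 63 = -8*(-131) + 63 = 1048 + 63 = 1111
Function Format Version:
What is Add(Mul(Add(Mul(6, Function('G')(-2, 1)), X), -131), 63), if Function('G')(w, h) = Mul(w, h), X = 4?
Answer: 1111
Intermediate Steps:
Function('G')(w, h) = Mul(h, w)
Add(Mul(Add(Mul(6, Function('G')(-2, 1)), X), -131), 63) = Add(Mul(Add(Mul(6, Mul(1, -2)), 4), -131), 63) = Add(Mul(Add(Mul(6, -2), 4), -131), 63) = Add(Mul(Add(-12, 4), -131), 63) = Add(Mul(-8, -131), 63) = Add(1048, 63) = 1111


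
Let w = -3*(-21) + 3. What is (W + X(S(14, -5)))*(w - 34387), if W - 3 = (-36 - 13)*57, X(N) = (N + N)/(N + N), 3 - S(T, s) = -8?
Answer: 95721269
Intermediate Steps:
S(T, s) = 11 (S(T, s) = 3 - 1*(-8) = 3 + 8 = 11)
X(N) = 1 (X(N) = (2*N)/((2*N)) = (2*N)*(1/(2*N)) = 1)
w = 66 (w = 63 + 3 = 66)
W = -2790 (W = 3 + (-36 - 13)*57 = 3 - 49*57 = 3 - 2793 = -2790)
(W + X(S(14, -5)))*(w - 34387) = (-2790 + 1)*(66 - 34387) = -2789*(-34321) = 95721269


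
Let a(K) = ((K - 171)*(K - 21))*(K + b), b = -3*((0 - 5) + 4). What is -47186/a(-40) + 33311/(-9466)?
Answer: -15416934921/4507964782 ≈ -3.4199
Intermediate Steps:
b = 3 (b = -3*(-5 + 4) = -3*(-1) = 3)
a(K) = (-171 + K)*(-21 + K)*(3 + K) (a(K) = ((K - 171)*(K - 21))*(K + 3) = ((-171 + K)*(-21 + K))*(3 + K) = (-171 + K)*(-21 + K)*(3 + K))
-47186/a(-40) + 33311/(-9466) = -47186/(10773 + (-40)³ - 189*(-40)² + 3015*(-40)) + 33311/(-9466) = -47186/(10773 - 64000 - 189*1600 - 120600) + 33311*(-1/9466) = -47186/(10773 - 64000 - 302400 - 120600) - 33311/9466 = -47186/(-476227) - 33311/9466 = -47186*(-1/476227) - 33311/9466 = 47186/476227 - 33311/9466 = -15416934921/4507964782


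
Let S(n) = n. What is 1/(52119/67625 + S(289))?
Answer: 67625/19595744 ≈ 0.0034510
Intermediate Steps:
1/(52119/67625 + S(289)) = 1/(52119/67625 + 289) = 1/(19595744/67625) = 67625/19595744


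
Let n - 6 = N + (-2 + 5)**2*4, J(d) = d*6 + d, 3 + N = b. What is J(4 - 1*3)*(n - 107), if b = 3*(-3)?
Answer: -539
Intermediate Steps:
b = -9
N = -12 (N = -3 - 9 = -12)
J(d) = 7*d (J(d) = 6*d + d = 7*d)
n = 30 (n = 6 + (-12 + (-2 + 5)**2*4) = 6 + (-12 + 3**2*4) = 6 + (-12 + 9*4) = 6 + (-12 + 36) = 6 + 24 = 30)
J(4 - 1*3)*(n - 107) = (7*(4 - 1*3))*(30 - 107) = (7*(4 - 3))*(-77) = (7*1)*(-77) = 7*(-77) = -539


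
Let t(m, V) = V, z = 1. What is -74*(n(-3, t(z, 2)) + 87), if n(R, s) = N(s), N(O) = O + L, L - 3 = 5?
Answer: -7178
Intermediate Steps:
L = 8 (L = 3 + 5 = 8)
N(O) = 8 + O (N(O) = O + 8 = 8 + O)
n(R, s) = 8 + s
-74*(n(-3, t(z, 2)) + 87) = -74*((8 + 2) + 87) = -74*(10 + 87) = -74*97 = -7178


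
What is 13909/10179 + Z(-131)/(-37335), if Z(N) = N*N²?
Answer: 59548628/967005 ≈ 61.580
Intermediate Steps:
Z(N) = N³
13909/10179 + Z(-131)/(-37335) = 13909/10179 + (-131)³/(-37335) = 13909*(1/10179) - 2248091*(-1/37335) = 13909/10179 + 17161/285 = 59548628/967005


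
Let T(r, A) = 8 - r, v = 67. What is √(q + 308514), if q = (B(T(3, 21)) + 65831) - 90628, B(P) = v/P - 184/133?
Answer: 2*√31368016085/665 ≈ 532.66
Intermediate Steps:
B(P) = -184/133 + 67/P (B(P) = 67/P - 184/133 = -184/133 + 67/P)
q = -16482014/665 (q = ((-184/133 + 67/(8 - 1*3)) + 65831) - 90628 = ((-184/133 + 67/(8 - 3)) + 65831) - 90628 = ((-184/133 + 67/5) + 65831) - 90628 = (7991/665 + 65831) - 90628 = 43785606/665 - 90628 = -16482014/665 ≈ -24785.)
√(q + 308514) = √(-16482014/665 + 308514) = √(188679796/665) = 2*√31368016085/665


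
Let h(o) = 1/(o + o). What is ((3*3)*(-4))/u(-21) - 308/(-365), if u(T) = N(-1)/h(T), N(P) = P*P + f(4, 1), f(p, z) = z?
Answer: 3251/2555 ≈ 1.2724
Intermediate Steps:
N(P) = 1 + P**2 (N(P) = P*P + 1 = P**2 + 1 = 1 + P**2)
h(o) = 1/(2*o)
u(T) = 4*T (u(T) = (1 + (-1)**2)/((1/(2*T))) = (1 + 1)*(2*T) = 2*(2*T) = 4*T)
((3*3)*(-4))/u(-21) - 308/(-365) = ((3*3)*(-4))/((4*(-21))) - 308/(-365) = (9*(-4))/(-84) - 308*(-1/365) = -36*(-1/84) + 308/365 = 3/7 + 308/365 = 3251/2555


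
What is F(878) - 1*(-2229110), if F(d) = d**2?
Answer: 2999994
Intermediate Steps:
F(878) - 1*(-2229110) = 878**2 - 1*(-2229110) = 770884 + 2229110 = 2999994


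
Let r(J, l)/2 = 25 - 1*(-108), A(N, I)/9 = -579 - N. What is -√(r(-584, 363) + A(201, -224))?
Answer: -I*√6754 ≈ -82.183*I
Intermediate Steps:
A(N, I) = -5211 - 9*N (A(N, I) = 9*(-579 - N) = -5211 - 9*N)
r(J, l) = 266 (r(J, l) = 2*(25 - 1*(-108)) = 2*(25 + 108) = 2*133 = 266)
-√(r(-584, 363) + A(201, -224)) = -√(266 + (-5211 - 9*201)) = -√(266 + (-5211 - 1809)) = -√(266 - 7020) = -√(-6754) = -I*√6754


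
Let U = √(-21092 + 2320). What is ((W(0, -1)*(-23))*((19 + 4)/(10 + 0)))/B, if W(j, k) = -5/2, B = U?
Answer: -529*I*√13/1976 ≈ -0.96525*I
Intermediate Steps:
U = 38*I*√13 (U = √(-18772) = 38*I*√13 ≈ 137.01*I)
B = 38*I*√13 ≈ 137.01*I
W(j, k) = -5/2 (W(j, k) = -5*½ = -5/2)
((W(0, -1)*(-23))*((19 + 4)/(10 + 0)))/B = ((-5/2*(-23))*((19 + 4)/(10 + 0)))/((38*I*√13)) = (115*(23/10)/2)*(-I*√13/494) = (115*(23*(⅒))/2)*(-I*√13/494) = ((115/2)*(23/10))*(-I*√13/494) = 529*(-I*√13/494)/4 = -529*I*√13/1976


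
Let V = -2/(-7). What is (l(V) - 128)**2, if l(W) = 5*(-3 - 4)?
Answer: 26569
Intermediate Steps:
V = 2/7 (V = -2*(-1/7) = 2/7 ≈ 0.28571)
l(W) = -35 (l(W) = 5*(-7) = -35)
(l(V) - 128)**2 = (-35 - 128)**2 = (-163)**2 = 26569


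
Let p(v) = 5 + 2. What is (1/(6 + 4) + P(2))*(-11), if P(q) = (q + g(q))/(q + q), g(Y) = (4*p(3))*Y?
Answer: -803/5 ≈ -160.60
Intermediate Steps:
p(v) = 7
g(Y) = 28*Y (g(Y) = (4*7)*Y = 28*Y)
P(q) = 29/2 (P(q) = (q + 28*q)/(q + q) = (29*q)/((2*q)) = (29*q)*(1/(2*q)) = 29/2)
(1/(6 + 4) + P(2))*(-11) = (1/(6 + 4) + 29/2)*(-11) = (1/10 + 29/2)*(-11) = (⅒ + 29/2)*(-11) = (73/5)*(-11) = -803/5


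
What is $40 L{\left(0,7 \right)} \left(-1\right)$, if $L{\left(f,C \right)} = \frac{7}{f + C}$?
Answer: $-40$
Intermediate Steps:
$L{\left(f,C \right)} = \frac{7}{C + f}$
$40 L{\left(0,7 \right)} \left(-1\right) = 40 \frac{7}{7 + 0} \left(-1\right) = 40 \cdot \frac{7}{7} \left(-1\right) = 40 \cdot 7 \cdot \frac{1}{7} \left(-1\right) = 40 \cdot 1 \left(-1\right) = 40 \left(-1\right) = -40$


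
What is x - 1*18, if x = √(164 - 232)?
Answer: -18 + 2*I*√17 ≈ -18.0 + 8.2462*I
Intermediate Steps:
x = 2*I*√17 (x = √(-68) = 2*I*√17 ≈ 8.2462*I)
x - 1*18 = 2*I*√17 - 1*18 = 2*I*√17 - 18 = -18 + 2*I*√17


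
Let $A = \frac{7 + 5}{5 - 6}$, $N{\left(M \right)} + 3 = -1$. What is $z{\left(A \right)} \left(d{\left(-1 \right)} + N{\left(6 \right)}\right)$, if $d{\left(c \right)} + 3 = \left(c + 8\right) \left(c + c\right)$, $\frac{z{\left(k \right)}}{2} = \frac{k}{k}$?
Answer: $-42$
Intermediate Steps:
$N{\left(M \right)} = -4$ ($N{\left(M \right)} = -3 - 1 = -4$)
$A = -12$ ($A = \frac{12}{-1} = 12 \left(-1\right) = -12$)
$z{\left(k \right)} = 2$ ($z{\left(k \right)} = 2 \frac{k}{k} = 2 \cdot 1 = 2$)
$d{\left(c \right)} = -3 + 2 c \left(8 + c\right)$ ($d{\left(c \right)} = -3 + \left(c + 8\right) \left(c + c\right) = -3 + \left(8 + c\right) 2 c = -3 + 2 c \left(8 + c\right)$)
$z{\left(A \right)} \left(d{\left(-1 \right)} + N{\left(6 \right)}\right) = 2 \left(\left(-3 + 2 \left(-1\right)^{2} + 16 \left(-1\right)\right) - 4\right) = 2 \left(\left(-3 + 2 \cdot 1 - 16\right) - 4\right) = 2 \left(\left(-3 + 2 - 16\right) - 4\right) = 2 \left(-17 - 4\right) = 2 \left(-21\right) = -42$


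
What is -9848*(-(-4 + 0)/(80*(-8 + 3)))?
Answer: 2462/25 ≈ 98.480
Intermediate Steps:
-9848*(-(-4 + 0)/(80*(-8 + 3))) = -9848/((-5/(-4)*8)*(-10)) = -9848/((-5*(-¼)*8)*(-10)) = -9848/(((5/4)*8)*(-10)) = -9848/(10*(-10)) = -9848/(-100) = -9848*(-1/100) = 2462/25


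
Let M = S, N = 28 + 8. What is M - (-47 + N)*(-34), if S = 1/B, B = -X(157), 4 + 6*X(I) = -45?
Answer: -18320/49 ≈ -373.88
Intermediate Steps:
X(I) = -49/6 (X(I) = -2/3 + (1/6)*(-45) = -2/3 - 15/2 = -49/6)
N = 36
B = 49/6 (B = -1*(-49/6) = 49/6 ≈ 8.1667)
S = 6/49 (S = 1/(49/6) = 6/49 ≈ 0.12245)
M = 6/49 ≈ 0.12245
M - (-47 + N)*(-34) = 6/49 - (-47 + 36)*(-34) = 6/49 - (-11)*(-34) = 6/49 - 1*374 = 6/49 - 374 = -18320/49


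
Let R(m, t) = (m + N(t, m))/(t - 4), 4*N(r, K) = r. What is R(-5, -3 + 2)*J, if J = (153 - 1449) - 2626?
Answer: -41181/10 ≈ -4118.1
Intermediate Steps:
N(r, K) = r/4
J = -3922 (J = -1296 - 2626 = -3922)
R(m, t) = (m + t/4)/(-4 + t) (R(m, t) = (m + t/4)/(t - 4) = (m + t/4)/(-4 + t))
R(-5, -3 + 2)*J = ((-5 + (-3 + 2)/4)/(-4 + (-3 + 2)))*(-3922) = ((-5 + (1/4)*(-1))/(-4 - 1))*(-3922) = ((-5 - 1/4)/(-5))*(-3922) = -1/5*(-21/4)*(-3922) = (21/20)*(-3922) = -41181/10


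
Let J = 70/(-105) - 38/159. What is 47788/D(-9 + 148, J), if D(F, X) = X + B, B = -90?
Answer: -1266382/2409 ≈ -525.69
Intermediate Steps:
J = -48/53 (J = 70*(-1/105) - 38*1/159 = -2/3 - 38/159 = -48/53 ≈ -0.90566)
D(F, X) = -90 + X (D(F, X) = X - 90 = -90 + X)
47788/D(-9 + 148, J) = 47788/(-90 - 48/53) = 47788/(-4818/53) = 47788*(-53/4818) = -1266382/2409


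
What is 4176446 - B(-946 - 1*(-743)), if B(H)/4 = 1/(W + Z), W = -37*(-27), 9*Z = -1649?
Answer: 15331733248/3671 ≈ 4.1764e+6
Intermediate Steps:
Z = -1649/9 (Z = (1/9)*(-1649) = -1649/9 ≈ -183.22)
W = 999
B(H) = 18/3671 (B(H) = 4/(999 - 1649/9) = 4/(7342/9) = 4*(9/7342) = 18/3671)
4176446 - B(-946 - 1*(-743)) = 4176446 - 1*18/3671 = 4176446 - 18/3671 = 15331733248/3671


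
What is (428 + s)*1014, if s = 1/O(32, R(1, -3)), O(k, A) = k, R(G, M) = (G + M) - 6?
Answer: 6944379/16 ≈ 4.3402e+5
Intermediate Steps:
R(G, M) = -6 + G + M
s = 1/32 ≈ 0.031250
(428 + s)*1014 = (428 + 1/32)*1014 = (13697/32)*1014 = 6944379/16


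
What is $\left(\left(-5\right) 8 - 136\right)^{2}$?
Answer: $30976$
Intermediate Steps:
$\left(\left(-5\right) 8 - 136\right)^{2} = \left(-40 - 136\right)^{2} = \left(-176\right)^{2} = 30976$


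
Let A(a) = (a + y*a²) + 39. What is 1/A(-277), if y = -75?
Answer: -1/5754913 ≈ -1.7376e-7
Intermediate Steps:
A(a) = 39 + a - 75*a² (A(a) = (a - 75*a²) + 39 = 39 + a - 75*a²)
1/A(-277) = 1/(39 - 277 - 75*(-277)²) = 1/(39 - 277 - 75*76729) = 1/(39 - 277 - 5754675) = 1/(-5754913) = -1/5754913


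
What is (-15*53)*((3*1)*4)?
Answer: -9540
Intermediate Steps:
(-15*53)*((3*1)*4) = -2385*4 = -795*12 = -9540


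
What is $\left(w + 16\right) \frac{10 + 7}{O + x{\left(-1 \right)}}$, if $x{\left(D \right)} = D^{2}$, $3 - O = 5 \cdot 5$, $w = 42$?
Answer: $- \frac{986}{21} \approx -46.952$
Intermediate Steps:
$O = -22$ ($O = 3 - 5 \cdot 5 = 3 - 25 = -22$)
$\left(w + 16\right) \frac{10 + 7}{O + x{\left(-1 \right)}} = \left(42 + 16\right) \frac{10 + 7}{-22 + \left(-1\right)^{2}} = 58 \frac{17}{-22 + 1} = 58 \frac{17}{-21} = 58 \cdot 17 \left(- \frac{1}{21}\right) = 58 \left(- \frac{17}{21}\right) = - \frac{986}{21}$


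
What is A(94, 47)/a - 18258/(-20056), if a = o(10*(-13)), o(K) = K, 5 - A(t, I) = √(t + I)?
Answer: 113663/130364 + √141/130 ≈ 0.96323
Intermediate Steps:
A(t, I) = 5 - √(I + t) (A(t, I) = 5 - √(t + I) = 5 - √(I + t))
a = -130 (a = 10*(-13) = -130)
A(94, 47)/a - 18258/(-20056) = (5 - √(47 + 94))/(-130) - 18258/(-20056) = (5 - √141)*(-1/130) - 18258*(-1/20056) = (-1/26 + √141/130) + 9129/10028 = 113663/130364 + √141/130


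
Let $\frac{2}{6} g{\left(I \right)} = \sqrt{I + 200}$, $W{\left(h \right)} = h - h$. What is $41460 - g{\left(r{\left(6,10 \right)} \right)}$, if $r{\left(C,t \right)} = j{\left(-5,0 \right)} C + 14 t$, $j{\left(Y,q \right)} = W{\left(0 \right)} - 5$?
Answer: $41460 - 3 \sqrt{310} \approx 41407.0$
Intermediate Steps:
$W{\left(h \right)} = 0$
$j{\left(Y,q \right)} = -5$ ($j{\left(Y,q \right)} = 0 - 5 = -5$)
$r{\left(C,t \right)} = - 5 C + 14 t$
$g{\left(I \right)} = 3 \sqrt{200 + I}$ ($g{\left(I \right)} = 3 \sqrt{I + 200} = 3 \sqrt{200 + I}$)
$41460 - g{\left(r{\left(6,10 \right)} \right)} = 41460 - 3 \sqrt{200 + \left(\left(-5\right) 6 + 14 \cdot 10\right)} = 41460 - 3 \sqrt{200 + \left(-30 + 140\right)} = 41460 - 3 \sqrt{200 + 110} = 41460 - 3 \sqrt{310}$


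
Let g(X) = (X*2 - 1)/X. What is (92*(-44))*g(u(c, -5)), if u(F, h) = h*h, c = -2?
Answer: -198352/25 ≈ -7934.1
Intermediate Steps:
u(F, h) = h²
g(X) = (-1 + 2*X)/X (g(X) = (2*X - 1)/X = (-1 + 2*X)/X)
(92*(-44))*g(u(c, -5)) = (92*(-44))*(2 - 1/((-5)²)) = -4048*(2 - 1/25) = -4048*49/25 = -198352/25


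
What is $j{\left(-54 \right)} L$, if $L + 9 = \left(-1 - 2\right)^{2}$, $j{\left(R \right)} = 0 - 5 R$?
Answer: $0$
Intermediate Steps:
$j{\left(R \right)} = - 5 R$
$L = 0$ ($L = -9 + \left(-1 - 2\right)^{2} = -9 + \left(-3\right)^{2} = -9 + 9 = 0$)
$j{\left(-54 \right)} L = \left(-5\right) \left(-54\right) 0 = 270 \cdot 0 = 0$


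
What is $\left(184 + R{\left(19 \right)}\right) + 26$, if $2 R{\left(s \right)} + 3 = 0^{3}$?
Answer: $\frac{417}{2} \approx 208.5$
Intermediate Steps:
$R{\left(s \right)} = - \frac{3}{2}$ ($R{\left(s \right)} = - \frac{3}{2} + \frac{0^{3}}{2} = - \frac{3}{2} + \frac{1}{2} \cdot 0 = - \frac{3}{2} + 0 = - \frac{3}{2}$)
$\left(184 + R{\left(19 \right)}\right) + 26 = \left(184 - \frac{3}{2}\right) + 26 = \frac{365}{2} + 26 = \frac{417}{2}$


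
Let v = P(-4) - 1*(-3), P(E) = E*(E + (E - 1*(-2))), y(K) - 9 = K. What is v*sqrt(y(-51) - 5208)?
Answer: 135*I*sqrt(210) ≈ 1956.3*I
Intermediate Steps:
y(K) = 9 + K
P(E) = E*(2 + 2*E) (P(E) = E*(E + (E + 2)) = E*(E + (2 + E)) = E*(2 + 2*E))
v = 27 (v = 2*(-4)*(1 - 4) - 1*(-3) = 2*(-4)*(-3) + 3 = 24 + 3 = 27)
v*sqrt(y(-51) - 5208) = 27*sqrt((9 - 51) - 5208) = 27*sqrt(-42 - 5208) = 27*sqrt(-5250) = 27*(5*I*sqrt(210)) = 135*I*sqrt(210)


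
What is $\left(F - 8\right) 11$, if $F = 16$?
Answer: $88$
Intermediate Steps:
$\left(F - 8\right) 11 = \left(16 - 8\right) 11 = 8 \cdot 11 = 88$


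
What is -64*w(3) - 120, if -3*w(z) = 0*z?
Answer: -120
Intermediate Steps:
w(z) = 0 (w(z) = -0*z = -⅓*0 = 0)
-64*w(3) - 120 = -64*0 - 120 = 0 - 120 = -120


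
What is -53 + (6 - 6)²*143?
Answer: -53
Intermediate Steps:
-53 + (6 - 6)²*143 = -53 + 0²*143 = -53 + 0*143 = -53 + 0 = -53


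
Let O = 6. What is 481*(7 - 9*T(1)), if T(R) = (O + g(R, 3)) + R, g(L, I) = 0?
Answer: -26936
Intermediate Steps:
T(R) = 6 + R (T(R) = (6 + 0) + R = 6 + R)
481*(7 - 9*T(1)) = 481*(7 - 9*(6 + 1)) = 481*(7 - 9*7) = 481*(7 - 63) = 481*(-56) = -26936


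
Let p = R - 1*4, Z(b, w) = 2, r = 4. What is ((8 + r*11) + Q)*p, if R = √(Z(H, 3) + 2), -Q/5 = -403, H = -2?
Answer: -4134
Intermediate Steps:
Q = 2015 (Q = -5*(-403) = 2015)
R = 2 (R = √(2 + 2) = √4 = 2)
p = -2 (p = 2 - 1*4 = 2 - 4 = -2)
((8 + r*11) + Q)*p = ((8 + 4*11) + 2015)*(-2) = ((8 + 44) + 2015)*(-2) = (52 + 2015)*(-2) = 2067*(-2) = -4134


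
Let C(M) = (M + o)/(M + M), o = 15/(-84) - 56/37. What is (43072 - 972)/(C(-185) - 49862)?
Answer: -16137772000/19112908427 ≈ -0.84434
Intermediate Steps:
o = -1753/1036 (o = 15*(-1/84) - 56*1/37 = -5/28 - 56/37 = -1753/1036 ≈ -1.6921)
C(M) = (-1753/1036 + M)/(2*M) (C(M) = (M - 1753/1036)/(M + M) = (-1753/1036 + M)/((2*M)) = (-1753/1036 + M)*(1/(2*M)) = (-1753/1036 + M)/(2*M))
(43072 - 972)/(C(-185) - 49862) = (43072 - 972)/((1/2072)*(-1753 + 1036*(-185))/(-185) - 49862) = 42100/((1/2072)*(-1/185)*(-1753 - 191660) - 49862) = 42100/((1/2072)*(-1/185)*(-193413) - 49862) = 42100/(193413/383320 - 49862) = 42100/(-19112908427/383320) = 42100*(-383320/19112908427) = -16137772000/19112908427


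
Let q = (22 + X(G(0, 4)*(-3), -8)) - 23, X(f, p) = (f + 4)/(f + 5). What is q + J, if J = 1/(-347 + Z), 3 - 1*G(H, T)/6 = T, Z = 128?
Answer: -242/5037 ≈ -0.048044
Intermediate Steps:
G(H, T) = 18 - 6*T
X(f, p) = (4 + f)/(5 + f)
J = -1/219 (J = 1/(-347 + 128) = 1/(-219) = -1/219 ≈ -0.0045662)
q = -1/23 (q = (22 + (4 + (18 - 6*4)*(-3))/(5 + (18 - 6*4)*(-3))) - 23 = (22 + (4 + (18 - 24)*(-3))/(5 + (18 - 24)*(-3))) - 23 = (22 + (4 - 6*(-3))/(5 - 6*(-3))) - 23 = (22 + (4 + 18)/(5 + 18)) - 23 = (22 + 22/23) - 23 = 528/23 - 23 = -1/23 ≈ -0.043478)
q + J = -1/23 - 1/219 = -242/5037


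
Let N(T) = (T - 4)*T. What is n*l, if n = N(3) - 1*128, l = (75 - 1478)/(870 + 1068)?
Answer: 183793/1938 ≈ 94.836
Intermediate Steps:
N(T) = T*(-4 + T) (N(T) = (-4 + T)*T = T*(-4 + T))
l = -1403/1938 ≈ -0.72394
n = -131 (n = 3*(-4 + 3) - 1*128 = 3*(-1) - 128 = -3 - 128 = -131)
n*l = -131*(-1403/1938) = 183793/1938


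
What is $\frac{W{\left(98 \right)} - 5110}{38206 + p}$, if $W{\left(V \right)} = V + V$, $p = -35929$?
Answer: $- \frac{546}{253} \approx -2.1581$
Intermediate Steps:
$W{\left(V \right)} = 2 V$
$\frac{W{\left(98 \right)} - 5110}{38206 + p} = \frac{2 \cdot 98 - 5110}{38206 - 35929} = \frac{196 - 5110}{2277} = \left(-4914\right) \frac{1}{2277} = - \frac{546}{253}$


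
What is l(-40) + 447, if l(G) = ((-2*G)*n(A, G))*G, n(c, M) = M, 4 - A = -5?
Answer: 128447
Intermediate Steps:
A = 9 (A = 4 - 1*(-5) = 4 + 5 = 9)
l(G) = -2*G**3 (l(G) = ((-2*G)*G)*G = (-2*G**2)*G = -2*G**3)
l(-40) + 447 = -2*(-40)**3 + 447 = -2*(-64000) + 447 = 128000 + 447 = 128447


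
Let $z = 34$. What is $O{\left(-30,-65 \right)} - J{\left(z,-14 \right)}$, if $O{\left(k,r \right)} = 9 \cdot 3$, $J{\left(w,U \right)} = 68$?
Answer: $-41$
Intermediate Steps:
$O{\left(k,r \right)} = 27$
$O{\left(-30,-65 \right)} - J{\left(z,-14 \right)} = 27 - 68 = -41$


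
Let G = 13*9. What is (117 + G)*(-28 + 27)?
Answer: -234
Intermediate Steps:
G = 117
(117 + G)*(-28 + 27) = (117 + 117)*(-28 + 27) = 234*(-1) = -234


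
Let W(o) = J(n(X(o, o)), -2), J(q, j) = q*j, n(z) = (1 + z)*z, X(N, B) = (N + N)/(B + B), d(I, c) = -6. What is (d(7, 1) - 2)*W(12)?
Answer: 32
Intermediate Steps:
X(N, B) = N/B (X(N, B) = (2*N)/((2*B)) = (2*N)*(1/(2*B)) = N/B)
n(z) = z*(1 + z)
J(q, j) = j*q
W(o) = -4 (W(o) = -2*o/o*(1 + o/o) = -2*(1 + 1) = -2*2 = -4)
(d(7, 1) - 2)*W(12) = (-6 - 2)*(-4) = -8*(-4) = 32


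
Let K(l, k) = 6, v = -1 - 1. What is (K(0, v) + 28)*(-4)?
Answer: -136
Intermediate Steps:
v = -2
(K(0, v) + 28)*(-4) = (6 + 28)*(-4) = 34*(-4) = -136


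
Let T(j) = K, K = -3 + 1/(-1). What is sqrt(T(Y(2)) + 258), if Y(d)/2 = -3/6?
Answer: sqrt(254) ≈ 15.937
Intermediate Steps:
Y(d) = -1 (Y(d) = 2*(-3/6) = 2*(-1*1/2) = 2*(-1/2) = -1)
K = -4 (K = -3 - 1*1 = -3 - 1 = -4)
T(j) = -4
sqrt(T(Y(2)) + 258) = sqrt(-4 + 258) = sqrt(254)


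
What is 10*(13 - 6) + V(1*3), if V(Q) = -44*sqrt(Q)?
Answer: 70 - 44*sqrt(3) ≈ -6.2102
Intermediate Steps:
10*(13 - 6) + V(1*3) = 10*(13 - 6) - 44*sqrt(3) = 10*7 - 44*sqrt(3) = 70 - 44*sqrt(3)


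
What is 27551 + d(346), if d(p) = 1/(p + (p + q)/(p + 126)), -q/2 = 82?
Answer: 2252211833/81747 ≈ 27551.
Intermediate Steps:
q = -164 (q = -2*82 = -164)
d(p) = 1/(p + (-164 + p)/(126 + p)) (d(p) = 1/(p + (p - 164)/(p + 126)) = 1/(p + (-164 + p)/(126 + p)))
27551 + d(346) = 27551 + (126 + 346)/(-164 + 346² + 127*346) = 27551 + 472/(-164 + 119716 + 43942) = 27551 + 472/163494 = 27551 + (1/163494)*472 = 27551 + 236/81747 = 2252211833/81747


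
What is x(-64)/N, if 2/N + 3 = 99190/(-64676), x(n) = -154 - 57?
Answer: 30934499/64676 ≈ 478.30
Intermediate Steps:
x(n) = -211
N = -64676/146609 (N = 2/(-3 + 99190/(-64676)) = 2/(-3 + 99190*(-1/64676)) = 2/(-3 - 49595/32338) = 2/(-146609/32338) = 2*(-32338/146609) = -64676/146609 ≈ -0.44115)
x(-64)/N = -211/(-64676/146609) = -211*(-146609/64676) = 30934499/64676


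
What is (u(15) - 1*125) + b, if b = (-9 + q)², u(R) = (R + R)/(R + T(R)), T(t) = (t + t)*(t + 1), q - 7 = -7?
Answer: -1450/33 ≈ -43.939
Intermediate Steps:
q = 0 (q = 7 - 7 = 0)
T(t) = 2*t*(1 + t) (T(t) = (2*t)*(1 + t) = 2*t*(1 + t))
u(R) = 2*R/(R + 2*R*(1 + R)) (u(R) = (R + R)/(R + 2*R*(1 + R)) = (2*R)/(R + 2*R*(1 + R)) = 2*R/(R + 2*R*(1 + R)))
b = 81 (b = (-9 + 0)² = (-9)² = 81)
(u(15) - 1*125) + b = (2/(3 + 2*15) - 1*125) + 81 = (2/(3 + 30) - 125) + 81 = (2/33 - 125) + 81 = -4123/33 + 81 = -1450/33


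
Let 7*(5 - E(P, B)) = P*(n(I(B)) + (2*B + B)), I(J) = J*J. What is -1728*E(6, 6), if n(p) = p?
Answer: 499392/7 ≈ 71342.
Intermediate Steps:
I(J) = J²
E(P, B) = 5 - P*(B² + 3*B)/7 (E(P, B) = 5 - P*(B² + (2*B + B))/7 = 5 - P*(B² + 3*B)/7)
-1728*E(6, 6) = -1728*(5 - 3/7*6*6 - ⅐*6*6²) = -1728*(5 - 108/7 - ⅐*6*36) = -1728*(5 - 108/7 - 216/7) = -1728*(-289/7) = 499392/7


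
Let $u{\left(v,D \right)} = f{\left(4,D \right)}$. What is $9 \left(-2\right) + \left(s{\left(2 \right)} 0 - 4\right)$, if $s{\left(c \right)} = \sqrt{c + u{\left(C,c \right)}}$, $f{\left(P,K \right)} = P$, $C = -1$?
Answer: $-22$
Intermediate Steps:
$u{\left(v,D \right)} = 4$
$s{\left(c \right)} = \sqrt{4 + c}$ ($s{\left(c \right)} = \sqrt{c + 4} = \sqrt{4 + c}$)
$9 \left(-2\right) + \left(s{\left(2 \right)} 0 - 4\right) = 9 \left(-2\right) - \left(4 - \sqrt{4 + 2} \cdot 0\right) = -18 - \left(4 - \sqrt{6} \cdot 0\right) = -18 + \left(0 - 4\right) = -18 - 4 = -22$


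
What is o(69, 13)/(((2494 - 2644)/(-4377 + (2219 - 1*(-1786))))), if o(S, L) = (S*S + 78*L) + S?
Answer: 362328/25 ≈ 14493.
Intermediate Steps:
o(S, L) = S + S² + 78*L (o(S, L) = (S² + 78*L) + S = S + S² + 78*L)
o(69, 13)/(((2494 - 2644)/(-4377 + (2219 - 1*(-1786))))) = (69 + 69² + 78*13)/(((2494 - 2644)/(-4377 + (2219 - 1*(-1786))))) = (69 + 4761 + 1014)/((-150/(-4377 + (2219 + 1786)))) = 5844/((-150/(-4377 + 4005))) = 5844/((-150/(-372))) = 5844/((-150*(-1/372))) = 5844/(25/62) = 5844*(62/25) = 362328/25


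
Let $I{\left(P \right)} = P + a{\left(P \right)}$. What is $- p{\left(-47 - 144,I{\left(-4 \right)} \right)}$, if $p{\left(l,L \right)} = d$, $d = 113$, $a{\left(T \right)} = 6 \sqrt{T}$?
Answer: $-113$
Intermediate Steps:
$I{\left(P \right)} = P + 6 \sqrt{P}$
$p{\left(l,L \right)} = 113$
$- p{\left(-47 - 144,I{\left(-4 \right)} \right)} = \left(-1\right) 113 = -113$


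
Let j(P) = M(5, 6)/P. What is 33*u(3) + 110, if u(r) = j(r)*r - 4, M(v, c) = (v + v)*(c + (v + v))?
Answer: 5258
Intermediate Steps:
M(v, c) = 2*v*(c + 2*v) (M(v, c) = (2*v)*(c + 2*v) = 2*v*(c + 2*v))
j(P) = 160/P (j(P) = (2*5*(6 + 2*5))/P = (2*5*(6 + 10))/P = (2*5*16)/P = 160/P)
u(r) = 156 (u(r) = (160/r)*r - 4 = 160 - 4 = 156)
33*u(3) + 110 = 33*156 + 110 = 5148 + 110 = 5258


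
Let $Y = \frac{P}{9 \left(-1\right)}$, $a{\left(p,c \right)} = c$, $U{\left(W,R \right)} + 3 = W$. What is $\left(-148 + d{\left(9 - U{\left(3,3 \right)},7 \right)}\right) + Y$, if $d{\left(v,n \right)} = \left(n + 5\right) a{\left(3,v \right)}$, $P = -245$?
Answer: $- \frac{115}{9} \approx -12.778$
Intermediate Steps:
$U{\left(W,R \right)} = -3 + W$
$d{\left(v,n \right)} = v \left(5 + n\right)$ ($d{\left(v,n \right)} = \left(n + 5\right) v = \left(5 + n\right) v = v \left(5 + n\right)$)
$Y = \frac{245}{9}$ ($Y = - \frac{245}{9 \left(-1\right)} = - \frac{245}{-9} = \left(-245\right) \left(- \frac{1}{9}\right) = \frac{245}{9} \approx 27.222$)
$\left(-148 + d{\left(9 - U{\left(3,3 \right)},7 \right)}\right) + Y = \left(-148 + \left(9 - \left(-3 + 3\right)\right) \left(5 + 7\right)\right) + \frac{245}{9} = \left(-148 + \left(9 - 0\right) 12\right) + \frac{245}{9} = \left(-148 + \left(9 + 0\right) 12\right) + \frac{245}{9} = \left(-148 + 9 \cdot 12\right) + \frac{245}{9} = \left(-148 + 108\right) + \frac{245}{9} = -40 + \frac{245}{9} = - \frac{115}{9}$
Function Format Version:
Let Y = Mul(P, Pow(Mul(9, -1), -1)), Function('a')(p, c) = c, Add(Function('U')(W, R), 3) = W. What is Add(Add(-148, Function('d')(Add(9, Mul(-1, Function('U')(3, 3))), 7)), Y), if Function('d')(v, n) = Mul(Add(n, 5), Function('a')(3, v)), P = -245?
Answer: Rational(-115, 9) ≈ -12.778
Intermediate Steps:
Function('U')(W, R) = Add(-3, W)
Function('d')(v, n) = Mul(v, Add(5, n)) (Function('d')(v, n) = Mul(Add(n, 5), v) = Mul(Add(5, n), v) = Mul(v, Add(5, n)))
Y = Rational(245, 9) (Y = Mul(-245, Pow(Mul(9, -1), -1)) = Mul(-245, Pow(-9, -1)) = Mul(-245, Rational(-1, 9)) = Rational(245, 9) ≈ 27.222)
Add(Add(-148, Function('d')(Add(9, Mul(-1, Function('U')(3, 3))), 7)), Y) = Add(Add(-148, Mul(Add(9, Mul(-1, Add(-3, 3))), Add(5, 7))), Rational(245, 9)) = Add(Add(-148, Mul(Add(9, Mul(-1, 0)), 12)), Rational(245, 9)) = Add(Add(-148, Mul(Add(9, 0), 12)), Rational(245, 9)) = Add(Add(-148, Mul(9, 12)), Rational(245, 9)) = Add(Add(-148, 108), Rational(245, 9)) = Add(-40, Rational(245, 9)) = Rational(-115, 9)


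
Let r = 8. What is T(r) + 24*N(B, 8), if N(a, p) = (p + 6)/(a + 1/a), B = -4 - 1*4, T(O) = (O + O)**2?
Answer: 13952/65 ≈ 214.65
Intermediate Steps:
T(O) = 4*O**2 (T(O) = (2*O)**2 = 4*O**2)
B = -8 (B = -4 - 4 = -8)
N(a, p) = (6 + p)/(a + 1/a)
T(r) + 24*N(B, 8) = 4*8**2 + 24*(-8*(6 + 8)/(1 + (-8)**2)) = 4*64 + 24*(-8*14/(1 + 64)) = 256 + 24*(-8*14/65) = 256 + 24*(-8*1/65*14) = 256 + 24*(-112/65) = 256 - 2688/65 = 13952/65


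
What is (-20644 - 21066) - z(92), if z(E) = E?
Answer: -41802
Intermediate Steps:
(-20644 - 21066) - z(92) = (-20644 - 21066) - 1*92 = -41710 - 92 = -41802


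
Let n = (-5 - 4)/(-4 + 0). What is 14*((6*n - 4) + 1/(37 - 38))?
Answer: 119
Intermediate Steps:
n = 9/4 (n = -9/(-4) = -9*(-1/4) = 9/4 ≈ 2.2500)
14*((6*n - 4) + 1/(37 - 38)) = 14*((6*(9/4) - 4) + 1/(37 - 38)) = 14*((27/2 - 4) + 1/(-1)) = 14*(19/2 - 1) = 14*(17/2) = 119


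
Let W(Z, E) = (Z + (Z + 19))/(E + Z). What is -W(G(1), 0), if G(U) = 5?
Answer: -29/5 ≈ -5.8000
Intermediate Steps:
W(Z, E) = (19 + 2*Z)/(E + Z) (W(Z, E) = (Z + (19 + Z))/(E + Z) = (19 + 2*Z)/(E + Z))
-W(G(1), 0) = -(19 + 2*5)/(0 + 5) = -(19 + 10)/5 = -29/5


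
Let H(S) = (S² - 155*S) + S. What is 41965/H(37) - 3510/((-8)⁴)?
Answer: -93541715/8865792 ≈ -10.551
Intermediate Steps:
H(S) = S² - 154*S
41965/H(37) - 3510/((-8)⁴) = 41965/((37*(-154 + 37))) - 3510/((-8)⁴) = 41965/((37*(-117))) - 3510/4096 = 41965/(-4329) - 3510*1/4096 = 41965*(-1/4329) - 1755/2048 = -41965/4329 - 1755/2048 = -93541715/8865792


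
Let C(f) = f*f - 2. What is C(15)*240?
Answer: 53520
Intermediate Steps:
C(f) = -2 + f² (C(f) = f² - 2 = -2 + f²)
C(15)*240 = (-2 + 15²)*240 = (-2 + 225)*240 = 223*240 = 53520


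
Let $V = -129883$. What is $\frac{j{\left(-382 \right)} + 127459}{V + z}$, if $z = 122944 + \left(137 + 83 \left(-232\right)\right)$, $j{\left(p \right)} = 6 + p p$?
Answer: $- \frac{273389}{26058} \approx -10.492$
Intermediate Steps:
$j{\left(p \right)} = 6 + p^{2}$
$z = 103825$ ($z = 122944 + \left(137 - 19256\right) = 122944 - 19119 = 103825$)
$\frac{j{\left(-382 \right)} + 127459}{V + z} = \frac{\left(6 + \left(-382\right)^{2}\right) + 127459}{-129883 + 103825} = \frac{\left(6 + 145924\right) + 127459}{-26058} = \left(145930 + 127459\right) \left(- \frac{1}{26058}\right) = 273389 \left(- \frac{1}{26058}\right) = - \frac{273389}{26058}$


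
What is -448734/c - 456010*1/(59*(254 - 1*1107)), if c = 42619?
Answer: -3148745828/2144886413 ≈ -1.4680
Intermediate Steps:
-448734/c - 456010*1/(59*(254 - 1*1107)) = -448734/42619 - 456010*1/(59*(254 - 1*1107)) = -448734*1/42619 - 456010*1/(59*(254 - 1107)) = -448734/42619 - 456010/(59*(-853)) = -448734/42619 - 456010/(-50327) = -448734/42619 - 456010*(-1/50327) = -448734/42619 + 456010/50327 = -3148745828/2144886413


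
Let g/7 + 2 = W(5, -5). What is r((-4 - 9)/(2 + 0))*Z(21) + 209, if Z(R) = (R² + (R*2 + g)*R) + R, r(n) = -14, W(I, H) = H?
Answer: -4201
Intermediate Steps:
g = -49 (g = -14 + 7*(-5) = -14 - 35 = -49)
Z(R) = R + R² + R*(-49 + 2*R) (Z(R) = (R² + (R*2 - 49)*R) + R = (R² + (2*R - 49)*R) + R = (R² + (-49 + 2*R)*R) + R = (R² + R*(-49 + 2*R)) + R = R + R² + R*(-49 + 2*R))
r((-4 - 9)/(2 + 0))*Z(21) + 209 = -42*21*(-16 + 21) + 209 = -42*21*5 + 209 = -14*315 + 209 = -4410 + 209 = -4201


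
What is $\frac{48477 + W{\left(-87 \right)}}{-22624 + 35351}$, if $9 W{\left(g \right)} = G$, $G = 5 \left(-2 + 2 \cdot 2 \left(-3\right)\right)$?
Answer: $\frac{436223}{114543} \approx 3.8084$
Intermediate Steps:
$G = -70$ ($G = 5 \left(-2 + 4 \left(-3\right)\right) = 5 \left(-2 - 12\right) = 5 \left(-14\right) = -70$)
$W{\left(g \right)} = - \frac{70}{9}$ ($W{\left(g \right)} = \frac{1}{9} \left(-70\right) = - \frac{70}{9}$)
$\frac{48477 + W{\left(-87 \right)}}{-22624 + 35351} = \frac{48477 - \frac{70}{9}}{-22624 + 35351} = \frac{436223}{9 \cdot 12727} = \frac{436223}{9} \cdot \frac{1}{12727} = \frac{436223}{114543}$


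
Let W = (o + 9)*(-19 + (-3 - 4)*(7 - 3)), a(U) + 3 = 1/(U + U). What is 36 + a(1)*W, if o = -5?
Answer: 506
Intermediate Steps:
a(U) = -3 + 1/(2*U) (a(U) = -3 + 1/(U + U) = -3 + 1/(2*U))
W = -188 (W = (-5 + 9)*(-19 + (-3 - 4)*(7 - 3)) = 4*(-19 - 7*4) = 4*(-19 - 28) = 4*(-47) = -188)
36 + a(1)*W = 36 + (-3 + (1/2)/1)*(-188) = 36 + (-3 + (1/2)*1)*(-188) = 36 + (-3 + 1/2)*(-188) = 36 - 5/2*(-188) = 36 + 470 = 506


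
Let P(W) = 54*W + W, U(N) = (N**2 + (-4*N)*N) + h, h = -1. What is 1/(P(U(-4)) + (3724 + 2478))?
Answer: 1/3507 ≈ 0.00028514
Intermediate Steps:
U(N) = -1 - 3*N**2 (U(N) = (N**2 + (-4*N)*N) - 1 = (N**2 - 4*N**2) - 1 = -3*N**2 - 1 = -1 - 3*N**2)
P(W) = 55*W
1/(P(U(-4)) + (3724 + 2478)) = 1/(55*(-1 - 3*(-4)**2) + (3724 + 2478)) = 1/(55*(-1 - 3*16) + 6202) = 1/(55*(-1 - 48) + 6202) = 1/(55*(-49) + 6202) = 1/(-2695 + 6202) = 1/3507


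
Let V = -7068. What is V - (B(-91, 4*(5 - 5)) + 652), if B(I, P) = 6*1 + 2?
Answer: -7728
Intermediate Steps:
B(I, P) = 8 (B(I, P) = 6 + 2 = 8)
V - (B(-91, 4*(5 - 5)) + 652) = -7068 - (8 + 652) = -7068 - 1*660 = -7068 - 660 = -7728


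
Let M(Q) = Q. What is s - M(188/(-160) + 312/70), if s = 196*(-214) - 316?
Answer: -11833719/280 ≈ -42263.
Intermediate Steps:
s = -42260 (s = -41944 - 316 = -42260)
s - M(188/(-160) + 312/70) = -42260 - (188/(-160) + 312/70) = -42260 - (188*(-1/160) + 312*(1/70)) = -42260 - (-47/40 + 156/35) = -42260 - 1*919/280 = -42260 - 919/280 = -11833719/280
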